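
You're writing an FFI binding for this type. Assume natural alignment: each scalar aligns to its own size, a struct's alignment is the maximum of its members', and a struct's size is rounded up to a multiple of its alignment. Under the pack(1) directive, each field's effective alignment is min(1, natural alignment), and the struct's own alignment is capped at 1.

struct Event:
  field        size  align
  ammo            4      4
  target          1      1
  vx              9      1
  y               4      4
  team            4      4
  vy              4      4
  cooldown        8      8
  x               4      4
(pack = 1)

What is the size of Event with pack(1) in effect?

0..4  ammo  (4B, 1-aligned)
4..5  target  (1B, 1-aligned)
5..14  vx  (9B, 1-aligned)
14..18  y  (4B, 1-aligned)
18..22  team  (4B, 1-aligned)
22..26  vy  (4B, 1-aligned)
26..34  cooldown  (8B, 1-aligned)
34..38  x  (4B, 1-aligned)
sizeof = 38, alignof = 1

38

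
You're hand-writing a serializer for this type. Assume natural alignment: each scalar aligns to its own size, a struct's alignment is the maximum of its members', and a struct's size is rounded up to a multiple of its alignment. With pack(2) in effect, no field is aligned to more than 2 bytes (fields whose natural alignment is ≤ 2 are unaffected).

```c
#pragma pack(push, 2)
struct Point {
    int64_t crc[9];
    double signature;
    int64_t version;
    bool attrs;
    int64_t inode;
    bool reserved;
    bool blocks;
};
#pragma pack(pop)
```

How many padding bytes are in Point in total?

1

0..72  crc  (72B, 2-aligned)
72..80  signature  (8B, 2-aligned)
80..88  version  (8B, 2-aligned)
88..89  attrs  (1B, 1-aligned)
89..90  -- padding (1B)
90..98  inode  (8B, 2-aligned)
98..99  reserved  (1B, 1-aligned)
99..100  blocks  (1B, 1-aligned)
sizeof = 100, alignof = 2
data bytes 99, size 100 → padding 1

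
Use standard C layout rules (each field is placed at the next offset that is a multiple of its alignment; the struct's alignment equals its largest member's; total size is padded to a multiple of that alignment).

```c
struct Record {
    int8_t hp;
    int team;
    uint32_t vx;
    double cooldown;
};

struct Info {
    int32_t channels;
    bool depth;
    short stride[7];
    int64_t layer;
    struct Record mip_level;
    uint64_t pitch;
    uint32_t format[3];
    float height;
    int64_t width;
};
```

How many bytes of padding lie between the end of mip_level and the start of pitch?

0

Record: hp at 0 (size 1, align 1) → ends 1; pad 3 to align 4 for team; team at 4 (size 4, align 4) → ends 8; vx at 8 (size 4, align 4) → ends 12; pad 4 to align 8 for cooldown; cooldown at 16 (size 8, align 8) → ends 24; total 24 bytes, alignment 8
channels at 0 (size 4, align 4) → ends 4
depth at 4 (size 1, align 1) → ends 5
pad 1 to align 2 for stride
stride at 6 (size 14, align 2) → ends 20
pad 4 to align 8 for layer
layer at 24 (size 8, align 8) → ends 32
mip_level at 32 (size 24, align 8) → ends 56
pitch at 56 (size 8, align 8) → ends 64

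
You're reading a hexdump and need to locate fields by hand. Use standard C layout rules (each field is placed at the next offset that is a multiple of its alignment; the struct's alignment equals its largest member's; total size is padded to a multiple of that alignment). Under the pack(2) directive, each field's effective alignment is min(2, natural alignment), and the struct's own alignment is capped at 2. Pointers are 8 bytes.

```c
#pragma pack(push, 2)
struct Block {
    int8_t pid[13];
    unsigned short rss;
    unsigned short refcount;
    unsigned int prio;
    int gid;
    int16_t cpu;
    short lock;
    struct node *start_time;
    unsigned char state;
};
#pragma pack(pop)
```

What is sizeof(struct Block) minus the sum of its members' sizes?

2

@0: pid [13B, align 1] → 13
+1 pad (align 2)
@14: rss [2B, align 2] → 16
@16: refcount [2B, align 2] → 18
@18: prio [4B, align 2] → 22
@22: gid [4B, align 2] → 26
@26: cpu [2B, align 2] → 28
@28: lock [2B, align 2] → 30
@30: start_time [8B, align 2] → 38
@38: state [1B, align 1] → 39
+1 tail pad (align 2)
size 40, align 2
data bytes 38, size 40 → padding 2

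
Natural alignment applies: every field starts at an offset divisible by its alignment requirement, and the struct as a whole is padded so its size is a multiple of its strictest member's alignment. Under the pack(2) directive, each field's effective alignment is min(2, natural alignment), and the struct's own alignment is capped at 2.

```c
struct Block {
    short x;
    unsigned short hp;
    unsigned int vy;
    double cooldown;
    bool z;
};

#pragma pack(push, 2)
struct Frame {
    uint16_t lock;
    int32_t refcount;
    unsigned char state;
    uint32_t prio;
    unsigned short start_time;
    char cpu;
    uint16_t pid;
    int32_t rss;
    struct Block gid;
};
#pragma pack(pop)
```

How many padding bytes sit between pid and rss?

0

Block: x at 0 (size 2, align 2) → ends 2; hp at 2 (size 2, align 2) → ends 4; vy at 4 (size 4, align 4) → ends 8; cooldown at 8 (size 8, align 8) → ends 16; z at 16 (size 1, align 1) → ends 17; tail pad 7 to reach multiple of 8; total 24 bytes, alignment 8
lock at 0 (size 2, align 2) → ends 2
refcount at 2 (size 4, align 2) → ends 6
state at 6 (size 1, align 1) → ends 7
pad 1 to align 2 for prio
prio at 8 (size 4, align 2) → ends 12
start_time at 12 (size 2, align 2) → ends 14
cpu at 14 (size 1, align 1) → ends 15
pad 1 to align 2 for pid
pid at 16 (size 2, align 2) → ends 18
rss at 18 (size 4, align 2) → ends 22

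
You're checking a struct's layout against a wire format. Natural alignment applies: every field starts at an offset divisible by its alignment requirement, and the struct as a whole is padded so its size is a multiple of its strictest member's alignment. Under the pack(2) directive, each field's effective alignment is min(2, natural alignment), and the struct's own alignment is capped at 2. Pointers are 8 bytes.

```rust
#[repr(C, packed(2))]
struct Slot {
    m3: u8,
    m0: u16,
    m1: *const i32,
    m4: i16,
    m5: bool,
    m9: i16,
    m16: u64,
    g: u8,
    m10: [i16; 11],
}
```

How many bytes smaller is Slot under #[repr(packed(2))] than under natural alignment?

6

natural layout:
  0..1  m3  (1B, 1-aligned)
  1..2  -- padding (1B)
  2..4  m0  (2B, 2-aligned)
  4..8  -- padding (4B)
  8..16  m1  (8B, 8-aligned)
  16..18  m4  (2B, 2-aligned)
  18..19  m5  (1B, 1-aligned)
  19..20  -- padding (1B)
  20..22  m9  (2B, 2-aligned)
  22..24  -- padding (2B)
  24..32  m16  (8B, 8-aligned)
  32..33  g  (1B, 1-aligned)
  33..34  -- padding (1B)
  34..56  m10  (22B, 2-aligned)
  sizeof = 56, alignof = 8
packed(2) layout:
  0..1  m3  (1B, 1-aligned)
  1..2  -- padding (1B)
  2..4  m0  (2B, 2-aligned)
  4..12  m1  (8B, 2-aligned)
  12..14  m4  (2B, 2-aligned)
  14..15  m5  (1B, 1-aligned)
  15..16  -- padding (1B)
  16..18  m9  (2B, 2-aligned)
  18..26  m16  (8B, 2-aligned)
  26..27  g  (1B, 1-aligned)
  27..28  -- padding (1B)
  28..50  m10  (22B, 2-aligned)
  sizeof = 50, alignof = 2
56 − 50 = 6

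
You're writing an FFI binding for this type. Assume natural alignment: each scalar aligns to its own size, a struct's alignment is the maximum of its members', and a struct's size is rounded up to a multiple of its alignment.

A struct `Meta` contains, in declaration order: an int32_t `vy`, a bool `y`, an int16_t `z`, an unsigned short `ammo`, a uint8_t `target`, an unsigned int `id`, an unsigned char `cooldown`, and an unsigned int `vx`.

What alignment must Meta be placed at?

member alignments: vy=4, y=1, z=2, ammo=2, target=1, id=4, cooldown=1, vx=4
max = 4

4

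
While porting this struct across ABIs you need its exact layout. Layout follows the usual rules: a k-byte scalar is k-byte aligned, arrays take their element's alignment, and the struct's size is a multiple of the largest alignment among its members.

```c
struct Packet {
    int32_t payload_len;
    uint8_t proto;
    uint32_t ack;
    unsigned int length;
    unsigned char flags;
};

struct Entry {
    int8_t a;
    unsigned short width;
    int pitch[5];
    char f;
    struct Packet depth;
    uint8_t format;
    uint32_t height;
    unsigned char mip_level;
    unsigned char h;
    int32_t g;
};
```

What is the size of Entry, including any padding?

64 bytes

Packet: 0..4  payload_len  (4B, 4-aligned); 4..5  proto  (1B, 1-aligned); 5..8  -- padding (3B); 8..12  ack  (4B, 4-aligned); 12..16  length  (4B, 4-aligned); 16..17  flags  (1B, 1-aligned); 17..20  -- tail padding (3B); sizeof = 20, alignof = 4
0..1  a  (1B, 1-aligned)
1..2  -- padding (1B)
2..4  width  (2B, 2-aligned)
4..24  pitch  (20B, 4-aligned)
24..25  f  (1B, 1-aligned)
25..28  -- padding (3B)
28..48  depth  (20B, 4-aligned)
48..49  format  (1B, 1-aligned)
49..52  -- padding (3B)
52..56  height  (4B, 4-aligned)
56..57  mip_level  (1B, 1-aligned)
57..58  h  (1B, 1-aligned)
58..60  -- padding (2B)
60..64  g  (4B, 4-aligned)
sizeof = 64, alignof = 4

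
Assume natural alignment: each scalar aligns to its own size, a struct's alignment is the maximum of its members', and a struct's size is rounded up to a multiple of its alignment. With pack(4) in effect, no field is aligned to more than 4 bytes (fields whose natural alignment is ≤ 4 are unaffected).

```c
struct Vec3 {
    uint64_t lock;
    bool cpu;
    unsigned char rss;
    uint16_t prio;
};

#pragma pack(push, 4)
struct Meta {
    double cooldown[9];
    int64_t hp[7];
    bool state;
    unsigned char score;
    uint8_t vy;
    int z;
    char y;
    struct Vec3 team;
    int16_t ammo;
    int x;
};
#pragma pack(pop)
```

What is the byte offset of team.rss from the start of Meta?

149

Vec3: 0..8  lock  (8B, 8-aligned); 8..9  cpu  (1B, 1-aligned); 9..10  rss  (1B, 1-aligned); 10..12  prio  (2B, 2-aligned); 12..16  -- tail padding (4B); sizeof = 16, alignof = 8
0..72  cooldown  (72B, 4-aligned)
72..128  hp  (56B, 4-aligned)
128..129  state  (1B, 1-aligned)
129..130  score  (1B, 1-aligned)
130..131  vy  (1B, 1-aligned)
131..132  -- padding (1B)
132..136  z  (4B, 4-aligned)
136..137  y  (1B, 1-aligned)
137..140  -- padding (3B)
140..156  team  (16B, 4-aligned)
within Vec3: rss at 9
140 + 9 = 149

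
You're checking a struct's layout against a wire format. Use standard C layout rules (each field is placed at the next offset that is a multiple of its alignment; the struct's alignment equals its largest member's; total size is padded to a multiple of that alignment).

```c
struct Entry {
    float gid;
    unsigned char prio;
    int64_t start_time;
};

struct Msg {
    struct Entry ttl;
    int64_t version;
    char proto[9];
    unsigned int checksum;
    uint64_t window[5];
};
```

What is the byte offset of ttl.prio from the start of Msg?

Entry: gid at 0 (size 4, align 4) → ends 4; prio at 4 (size 1, align 1) → ends 5; pad 3 to align 8 for start_time; start_time at 8 (size 8, align 8) → ends 16; total 16 bytes, alignment 8
ttl at 0 (size 16, align 8) → ends 16
within Entry: prio at 4
0 + 4 = 4

4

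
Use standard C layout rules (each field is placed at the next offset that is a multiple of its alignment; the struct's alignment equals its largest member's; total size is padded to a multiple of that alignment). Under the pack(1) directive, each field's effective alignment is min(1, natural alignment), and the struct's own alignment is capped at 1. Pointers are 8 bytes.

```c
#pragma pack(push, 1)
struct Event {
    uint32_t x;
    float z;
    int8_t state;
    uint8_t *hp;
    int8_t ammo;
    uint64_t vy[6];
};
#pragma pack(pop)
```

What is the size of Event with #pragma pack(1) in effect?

66

@0: x [4B, align 1] → 4
@4: z [4B, align 1] → 8
@8: state [1B, align 1] → 9
@9: hp [8B, align 1] → 17
@17: ammo [1B, align 1] → 18
@18: vy [48B, align 1] → 66
size 66, align 1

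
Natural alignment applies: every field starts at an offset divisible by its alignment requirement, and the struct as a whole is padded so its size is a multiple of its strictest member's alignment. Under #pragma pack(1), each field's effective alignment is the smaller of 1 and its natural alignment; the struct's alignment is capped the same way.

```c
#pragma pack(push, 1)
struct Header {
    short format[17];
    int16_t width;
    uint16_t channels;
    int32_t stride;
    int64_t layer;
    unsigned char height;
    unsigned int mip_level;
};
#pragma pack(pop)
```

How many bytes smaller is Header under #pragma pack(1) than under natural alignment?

natural layout:
  format at 0 (size 34, align 2) → ends 34
  width at 34 (size 2, align 2) → ends 36
  channels at 36 (size 2, align 2) → ends 38
  pad 2 to align 4 for stride
  stride at 40 (size 4, align 4) → ends 44
  pad 4 to align 8 for layer
  layer at 48 (size 8, align 8) → ends 56
  height at 56 (size 1, align 1) → ends 57
  pad 3 to align 4 for mip_level
  mip_level at 60 (size 4, align 4) → ends 64
  total 64 bytes, alignment 8
packed(1) layout:
  format at 0 (size 34, align 1) → ends 34
  width at 34 (size 2, align 1) → ends 36
  channels at 36 (size 2, align 1) → ends 38
  stride at 38 (size 4, align 1) → ends 42
  layer at 42 (size 8, align 1) → ends 50
  height at 50 (size 1, align 1) → ends 51
  mip_level at 51 (size 4, align 1) → ends 55
  total 55 bytes, alignment 1
64 − 55 = 9

9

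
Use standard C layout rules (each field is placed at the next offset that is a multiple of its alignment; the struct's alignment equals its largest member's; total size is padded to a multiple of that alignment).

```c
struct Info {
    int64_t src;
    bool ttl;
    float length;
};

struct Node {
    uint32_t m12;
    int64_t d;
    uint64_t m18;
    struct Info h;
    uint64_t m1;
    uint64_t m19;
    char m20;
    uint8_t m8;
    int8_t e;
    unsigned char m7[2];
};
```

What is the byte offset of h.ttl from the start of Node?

Info: 0..8  src  (8B, 8-aligned); 8..9  ttl  (1B, 1-aligned); 9..12  -- padding (3B); 12..16  length  (4B, 4-aligned); sizeof = 16, alignof = 8
0..4  m12  (4B, 4-aligned)
4..8  -- padding (4B)
8..16  d  (8B, 8-aligned)
16..24  m18  (8B, 8-aligned)
24..40  h  (16B, 8-aligned)
within Info: ttl at 8
24 + 8 = 32

32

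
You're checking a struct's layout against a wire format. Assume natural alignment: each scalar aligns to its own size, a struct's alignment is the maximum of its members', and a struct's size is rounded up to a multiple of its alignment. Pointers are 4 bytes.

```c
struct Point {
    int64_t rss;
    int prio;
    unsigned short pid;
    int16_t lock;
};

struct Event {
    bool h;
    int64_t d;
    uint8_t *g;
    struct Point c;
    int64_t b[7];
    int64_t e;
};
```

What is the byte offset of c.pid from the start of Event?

Point: rss at 0 (size 8, align 8) → ends 8; prio at 8 (size 4, align 4) → ends 12; pid at 12 (size 2, align 2) → ends 14; lock at 14 (size 2, align 2) → ends 16; total 16 bytes, alignment 8
h at 0 (size 1, align 1) → ends 1
pad 7 to align 8 for d
d at 8 (size 8, align 8) → ends 16
g at 16 (size 4, align 4) → ends 20
pad 4 to align 8 for c
c at 24 (size 16, align 8) → ends 40
within Point: pid at 12
24 + 12 = 36

36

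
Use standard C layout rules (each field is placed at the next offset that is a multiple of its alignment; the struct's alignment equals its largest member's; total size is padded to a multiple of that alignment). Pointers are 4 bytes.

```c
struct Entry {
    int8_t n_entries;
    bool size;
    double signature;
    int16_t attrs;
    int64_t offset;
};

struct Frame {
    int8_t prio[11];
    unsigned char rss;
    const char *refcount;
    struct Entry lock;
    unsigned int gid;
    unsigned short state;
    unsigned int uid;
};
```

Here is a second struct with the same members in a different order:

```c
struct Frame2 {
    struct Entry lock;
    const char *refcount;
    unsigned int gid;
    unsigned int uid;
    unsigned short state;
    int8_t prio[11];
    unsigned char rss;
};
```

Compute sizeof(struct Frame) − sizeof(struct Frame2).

0

Entry: @0: n_entries [1B, align 1] → 1; @1: size [1B, align 1] → 2; +6 pad (align 8); @8: signature [8B, align 8] → 16; @16: attrs [2B, align 2] → 18; +6 pad (align 8); @24: offset [8B, align 8] → 32; size 32, align 8
@0: prio [11B, align 1] → 11
@11: rss [1B, align 1] → 12
@12: refcount [4B, align 4] → 16
@16: lock [32B, align 8] → 48
@48: gid [4B, align 4] → 52
@52: state [2B, align 2] → 54
+2 pad (align 4)
@56: uid [4B, align 4] → 60
+4 tail pad (align 8)
size 64, align 8
— Frame2 —
@0: lock [32B, align 8] → 32
@32: refcount [4B, align 4] → 36
@36: gid [4B, align 4] → 40
@40: uid [4B, align 4] → 44
@44: state [2B, align 2] → 46
@46: prio [11B, align 1] → 57
@57: rss [1B, align 1] → 58
+6 tail pad (align 8)
size 64, align 8
64 − 64 = 0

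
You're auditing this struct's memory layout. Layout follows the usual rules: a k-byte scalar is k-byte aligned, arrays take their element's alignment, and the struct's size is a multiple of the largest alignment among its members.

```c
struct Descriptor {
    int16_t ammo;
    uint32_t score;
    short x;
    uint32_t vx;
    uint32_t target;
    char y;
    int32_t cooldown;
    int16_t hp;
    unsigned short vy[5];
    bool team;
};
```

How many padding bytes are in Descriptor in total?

10

@0: ammo [2B, align 2] → 2
+2 pad (align 4)
@4: score [4B, align 4] → 8
@8: x [2B, align 2] → 10
+2 pad (align 4)
@12: vx [4B, align 4] → 16
@16: target [4B, align 4] → 20
@20: y [1B, align 1] → 21
+3 pad (align 4)
@24: cooldown [4B, align 4] → 28
@28: hp [2B, align 2] → 30
@30: vy [10B, align 2] → 40
@40: team [1B, align 1] → 41
+3 tail pad (align 4)
size 44, align 4
data bytes 34, size 44 → padding 10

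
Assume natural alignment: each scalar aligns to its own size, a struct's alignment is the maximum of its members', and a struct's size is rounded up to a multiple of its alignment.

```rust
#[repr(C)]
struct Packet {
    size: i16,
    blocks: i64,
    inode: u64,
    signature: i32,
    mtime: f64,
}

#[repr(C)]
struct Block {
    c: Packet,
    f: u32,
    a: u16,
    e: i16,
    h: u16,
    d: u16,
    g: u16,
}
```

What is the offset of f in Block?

Packet: 0..2  size  (2B, 2-aligned); 2..8  -- padding (6B); 8..16  blocks  (8B, 8-aligned); 16..24  inode  (8B, 8-aligned); 24..28  signature  (4B, 4-aligned); 28..32  -- padding (4B); 32..40  mtime  (8B, 8-aligned); sizeof = 40, alignof = 8
0..40  c  (40B, 8-aligned)
40..44  f  (4B, 4-aligned)

40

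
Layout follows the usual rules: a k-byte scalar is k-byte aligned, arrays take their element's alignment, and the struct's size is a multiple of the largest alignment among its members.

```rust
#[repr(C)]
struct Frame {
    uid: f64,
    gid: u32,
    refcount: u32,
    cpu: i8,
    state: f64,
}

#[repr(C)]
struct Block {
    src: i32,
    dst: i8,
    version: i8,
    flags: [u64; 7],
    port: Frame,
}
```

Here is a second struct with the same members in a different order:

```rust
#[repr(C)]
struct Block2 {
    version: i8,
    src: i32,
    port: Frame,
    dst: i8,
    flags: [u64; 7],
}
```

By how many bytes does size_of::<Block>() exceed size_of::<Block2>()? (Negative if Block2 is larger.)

-8

Frame: @0: uid [8B, align 8] → 8; @8: gid [4B, align 4] → 12; @12: refcount [4B, align 4] → 16; @16: cpu [1B, align 1] → 17; +7 pad (align 8); @24: state [8B, align 8] → 32; size 32, align 8
@0: src [4B, align 4] → 4
@4: dst [1B, align 1] → 5
@5: version [1B, align 1] → 6
+2 pad (align 8)
@8: flags [56B, align 8] → 64
@64: port [32B, align 8] → 96
size 96, align 8
— Block2 —
@0: version [1B, align 1] → 1
+3 pad (align 4)
@4: src [4B, align 4] → 8
@8: port [32B, align 8] → 40
@40: dst [1B, align 1] → 41
+7 pad (align 8)
@48: flags [56B, align 8] → 104
size 104, align 8
96 − 104 = -8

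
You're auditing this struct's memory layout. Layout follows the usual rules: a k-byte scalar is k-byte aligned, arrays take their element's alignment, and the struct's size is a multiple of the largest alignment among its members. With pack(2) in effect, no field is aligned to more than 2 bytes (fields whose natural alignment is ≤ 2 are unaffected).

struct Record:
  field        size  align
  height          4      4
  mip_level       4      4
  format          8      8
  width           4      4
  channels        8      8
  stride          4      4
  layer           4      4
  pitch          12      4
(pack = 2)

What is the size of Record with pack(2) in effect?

48

0..4  height  (4B, 2-aligned)
4..8  mip_level  (4B, 2-aligned)
8..16  format  (8B, 2-aligned)
16..20  width  (4B, 2-aligned)
20..28  channels  (8B, 2-aligned)
28..32  stride  (4B, 2-aligned)
32..36  layer  (4B, 2-aligned)
36..48  pitch  (12B, 2-aligned)
sizeof = 48, alignof = 2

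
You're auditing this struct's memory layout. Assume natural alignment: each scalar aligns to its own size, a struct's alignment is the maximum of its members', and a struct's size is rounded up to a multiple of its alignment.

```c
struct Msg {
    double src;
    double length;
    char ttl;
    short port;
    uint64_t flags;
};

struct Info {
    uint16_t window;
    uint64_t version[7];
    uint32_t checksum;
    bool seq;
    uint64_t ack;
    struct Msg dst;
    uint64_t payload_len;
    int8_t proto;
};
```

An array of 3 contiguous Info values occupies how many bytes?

384

Msg: 0..8  src  (8B, 8-aligned); 8..16  length  (8B, 8-aligned); 16..17  ttl  (1B, 1-aligned); 17..18  -- padding (1B); 18..20  port  (2B, 2-aligned); 20..24  -- padding (4B); 24..32  flags  (8B, 8-aligned); sizeof = 32, alignof = 8
0..2  window  (2B, 2-aligned)
2..8  -- padding (6B)
8..64  version  (56B, 8-aligned)
64..68  checksum  (4B, 4-aligned)
68..69  seq  (1B, 1-aligned)
69..72  -- padding (3B)
72..80  ack  (8B, 8-aligned)
80..112  dst  (32B, 8-aligned)
112..120  payload_len  (8B, 8-aligned)
120..121  proto  (1B, 1-aligned)
121..128  -- tail padding (7B)
sizeof = 128, alignof = 8
array of 3: 3 × 128 = 384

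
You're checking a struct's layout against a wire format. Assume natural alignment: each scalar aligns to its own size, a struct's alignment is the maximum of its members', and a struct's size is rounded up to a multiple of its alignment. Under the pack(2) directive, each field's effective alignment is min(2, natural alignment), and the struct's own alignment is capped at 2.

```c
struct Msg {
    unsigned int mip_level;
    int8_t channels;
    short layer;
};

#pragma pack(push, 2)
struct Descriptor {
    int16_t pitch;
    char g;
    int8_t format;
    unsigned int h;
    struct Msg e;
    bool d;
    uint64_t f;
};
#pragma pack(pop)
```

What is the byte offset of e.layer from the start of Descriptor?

14

Msg: @0: mip_level [4B, align 4] → 4; @4: channels [1B, align 1] → 5; +1 pad (align 2); @6: layer [2B, align 2] → 8; size 8, align 4
@0: pitch [2B, align 2] → 2
@2: g [1B, align 1] → 3
@3: format [1B, align 1] → 4
@4: h [4B, align 2] → 8
@8: e [8B, align 2] → 16
within Msg: layer at 6
8 + 6 = 14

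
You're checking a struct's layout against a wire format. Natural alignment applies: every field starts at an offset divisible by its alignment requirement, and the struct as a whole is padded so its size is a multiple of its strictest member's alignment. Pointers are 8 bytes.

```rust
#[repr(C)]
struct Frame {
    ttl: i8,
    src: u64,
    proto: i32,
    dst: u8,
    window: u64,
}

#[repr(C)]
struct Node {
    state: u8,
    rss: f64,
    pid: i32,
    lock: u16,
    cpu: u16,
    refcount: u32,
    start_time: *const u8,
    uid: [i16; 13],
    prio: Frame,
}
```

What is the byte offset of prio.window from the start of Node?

Frame: 0..1  ttl  (1B, 1-aligned); 1..8  -- padding (7B); 8..16  src  (8B, 8-aligned); 16..20  proto  (4B, 4-aligned); 20..21  dst  (1B, 1-aligned); 21..24  -- padding (3B); 24..32  window  (8B, 8-aligned); sizeof = 32, alignof = 8
0..1  state  (1B, 1-aligned)
1..8  -- padding (7B)
8..16  rss  (8B, 8-aligned)
16..20  pid  (4B, 4-aligned)
20..22  lock  (2B, 2-aligned)
22..24  cpu  (2B, 2-aligned)
24..28  refcount  (4B, 4-aligned)
28..32  -- padding (4B)
32..40  start_time  (8B, 8-aligned)
40..66  uid  (26B, 2-aligned)
66..72  -- padding (6B)
72..104  prio  (32B, 8-aligned)
within Frame: window at 24
72 + 24 = 96

96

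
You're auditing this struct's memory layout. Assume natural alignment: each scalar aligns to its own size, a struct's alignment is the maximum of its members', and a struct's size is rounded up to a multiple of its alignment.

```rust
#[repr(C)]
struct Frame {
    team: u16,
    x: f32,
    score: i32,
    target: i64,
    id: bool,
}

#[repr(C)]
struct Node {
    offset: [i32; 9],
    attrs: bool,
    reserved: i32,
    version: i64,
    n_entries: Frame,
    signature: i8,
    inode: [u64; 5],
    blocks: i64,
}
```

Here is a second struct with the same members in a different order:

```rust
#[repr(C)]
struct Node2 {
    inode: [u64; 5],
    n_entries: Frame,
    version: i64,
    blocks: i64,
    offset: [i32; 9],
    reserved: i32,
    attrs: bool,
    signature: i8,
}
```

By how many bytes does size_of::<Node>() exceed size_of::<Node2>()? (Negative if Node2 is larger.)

8

Frame: team at 0 (size 2, align 2) → ends 2; pad 2 to align 4 for x; x at 4 (size 4, align 4) → ends 8; score at 8 (size 4, align 4) → ends 12; pad 4 to align 8 for target; target at 16 (size 8, align 8) → ends 24; id at 24 (size 1, align 1) → ends 25; tail pad 7 to reach multiple of 8; total 32 bytes, alignment 8
offset at 0 (size 36, align 4) → ends 36
attrs at 36 (size 1, align 1) → ends 37
pad 3 to align 4 for reserved
reserved at 40 (size 4, align 4) → ends 44
pad 4 to align 8 for version
version at 48 (size 8, align 8) → ends 56
n_entries at 56 (size 32, align 8) → ends 88
signature at 88 (size 1, align 1) → ends 89
pad 7 to align 8 for inode
inode at 96 (size 40, align 8) → ends 136
blocks at 136 (size 8, align 8) → ends 144
total 144 bytes, alignment 8
— Node2 —
inode at 0 (size 40, align 8) → ends 40
n_entries at 40 (size 32, align 8) → ends 72
version at 72 (size 8, align 8) → ends 80
blocks at 80 (size 8, align 8) → ends 88
offset at 88 (size 36, align 4) → ends 124
reserved at 124 (size 4, align 4) → ends 128
attrs at 128 (size 1, align 1) → ends 129
signature at 129 (size 1, align 1) → ends 130
tail pad 6 to reach multiple of 8
total 136 bytes, alignment 8
144 − 136 = 8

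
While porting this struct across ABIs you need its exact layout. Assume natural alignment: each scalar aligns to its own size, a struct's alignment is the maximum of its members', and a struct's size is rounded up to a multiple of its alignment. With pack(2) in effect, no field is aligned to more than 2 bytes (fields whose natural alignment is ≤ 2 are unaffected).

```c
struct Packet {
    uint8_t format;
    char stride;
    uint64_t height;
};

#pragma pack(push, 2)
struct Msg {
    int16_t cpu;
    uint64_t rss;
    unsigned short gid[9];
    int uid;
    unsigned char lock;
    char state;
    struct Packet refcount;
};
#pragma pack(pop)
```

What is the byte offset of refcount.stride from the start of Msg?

35

Packet: format at 0 (size 1, align 1) → ends 1; stride at 1 (size 1, align 1) → ends 2; pad 6 to align 8 for height; height at 8 (size 8, align 8) → ends 16; total 16 bytes, alignment 8
cpu at 0 (size 2, align 2) → ends 2
rss at 2 (size 8, align 2) → ends 10
gid at 10 (size 18, align 2) → ends 28
uid at 28 (size 4, align 2) → ends 32
lock at 32 (size 1, align 1) → ends 33
state at 33 (size 1, align 1) → ends 34
refcount at 34 (size 16, align 2) → ends 50
within Packet: stride at 1
34 + 1 = 35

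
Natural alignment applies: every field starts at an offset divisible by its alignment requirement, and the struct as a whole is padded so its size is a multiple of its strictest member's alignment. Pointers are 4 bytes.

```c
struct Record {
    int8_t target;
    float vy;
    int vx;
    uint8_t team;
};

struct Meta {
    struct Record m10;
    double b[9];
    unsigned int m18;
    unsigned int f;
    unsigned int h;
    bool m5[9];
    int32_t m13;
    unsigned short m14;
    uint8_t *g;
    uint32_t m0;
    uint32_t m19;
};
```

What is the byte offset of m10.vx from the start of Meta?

Record: 0..1  target  (1B, 1-aligned); 1..4  -- padding (3B); 4..8  vy  (4B, 4-aligned); 8..12  vx  (4B, 4-aligned); 12..13  team  (1B, 1-aligned); 13..16  -- tail padding (3B); sizeof = 16, alignof = 4
0..16  m10  (16B, 4-aligned)
within Record: vx at 8
0 + 8 = 8

8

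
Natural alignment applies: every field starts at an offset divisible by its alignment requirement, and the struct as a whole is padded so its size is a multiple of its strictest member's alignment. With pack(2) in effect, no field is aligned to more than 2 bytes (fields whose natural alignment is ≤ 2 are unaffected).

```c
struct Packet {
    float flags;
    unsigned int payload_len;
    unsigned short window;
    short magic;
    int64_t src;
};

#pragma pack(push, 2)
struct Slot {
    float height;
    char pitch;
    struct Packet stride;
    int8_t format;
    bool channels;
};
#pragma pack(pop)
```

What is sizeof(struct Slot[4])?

128

Packet: flags at 0 (size 4, align 4) → ends 4; payload_len at 4 (size 4, align 4) → ends 8; window at 8 (size 2, align 2) → ends 10; magic at 10 (size 2, align 2) → ends 12; pad 4 to align 8 for src; src at 16 (size 8, align 8) → ends 24; total 24 bytes, alignment 8
height at 0 (size 4, align 2) → ends 4
pitch at 4 (size 1, align 1) → ends 5
pad 1 to align 2 for stride
stride at 6 (size 24, align 2) → ends 30
format at 30 (size 1, align 1) → ends 31
channels at 31 (size 1, align 1) → ends 32
total 32 bytes, alignment 2
array of 4: 4 × 32 = 128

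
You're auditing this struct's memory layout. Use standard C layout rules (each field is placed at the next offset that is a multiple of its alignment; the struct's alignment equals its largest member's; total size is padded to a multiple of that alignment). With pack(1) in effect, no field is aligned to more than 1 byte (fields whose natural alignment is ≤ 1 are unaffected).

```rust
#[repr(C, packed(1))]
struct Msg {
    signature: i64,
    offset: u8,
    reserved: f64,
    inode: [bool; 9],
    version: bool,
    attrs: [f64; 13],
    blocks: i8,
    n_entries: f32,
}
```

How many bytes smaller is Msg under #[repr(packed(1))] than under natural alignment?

natural layout:
  signature at 0 (size 8, align 8) → ends 8
  offset at 8 (size 1, align 1) → ends 9
  pad 7 to align 8 for reserved
  reserved at 16 (size 8, align 8) → ends 24
  inode at 24 (size 9, align 1) → ends 33
  version at 33 (size 1, align 1) → ends 34
  pad 6 to align 8 for attrs
  attrs at 40 (size 104, align 8) → ends 144
  blocks at 144 (size 1, align 1) → ends 145
  pad 3 to align 4 for n_entries
  n_entries at 148 (size 4, align 4) → ends 152
  total 152 bytes, alignment 8
packed(1) layout:
  signature at 0 (size 8, align 1) → ends 8
  offset at 8 (size 1, align 1) → ends 9
  reserved at 9 (size 8, align 1) → ends 17
  inode at 17 (size 9, align 1) → ends 26
  version at 26 (size 1, align 1) → ends 27
  attrs at 27 (size 104, align 1) → ends 131
  blocks at 131 (size 1, align 1) → ends 132
  n_entries at 132 (size 4, align 1) → ends 136
  total 136 bytes, alignment 1
152 − 136 = 16

16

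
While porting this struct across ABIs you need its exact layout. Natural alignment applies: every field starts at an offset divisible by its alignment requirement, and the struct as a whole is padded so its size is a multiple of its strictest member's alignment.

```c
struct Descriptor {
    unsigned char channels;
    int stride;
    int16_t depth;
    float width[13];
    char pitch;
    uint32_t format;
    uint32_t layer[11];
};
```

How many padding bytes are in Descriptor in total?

8

@0: channels [1B, align 1] → 1
+3 pad (align 4)
@4: stride [4B, align 4] → 8
@8: depth [2B, align 2] → 10
+2 pad (align 4)
@12: width [52B, align 4] → 64
@64: pitch [1B, align 1] → 65
+3 pad (align 4)
@68: format [4B, align 4] → 72
@72: layer [44B, align 4] → 116
size 116, align 4
data bytes 108, size 116 → padding 8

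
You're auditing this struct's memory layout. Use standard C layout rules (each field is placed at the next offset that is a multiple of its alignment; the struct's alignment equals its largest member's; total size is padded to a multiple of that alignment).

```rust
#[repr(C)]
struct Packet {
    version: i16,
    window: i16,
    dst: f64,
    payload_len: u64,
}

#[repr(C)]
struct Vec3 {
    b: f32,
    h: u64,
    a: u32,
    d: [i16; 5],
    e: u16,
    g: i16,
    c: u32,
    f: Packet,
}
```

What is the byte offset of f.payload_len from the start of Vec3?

56

Packet: version at 0 (size 2, align 2) → ends 2; window at 2 (size 2, align 2) → ends 4; pad 4 to align 8 for dst; dst at 8 (size 8, align 8) → ends 16; payload_len at 16 (size 8, align 8) → ends 24; total 24 bytes, alignment 8
b at 0 (size 4, align 4) → ends 4
pad 4 to align 8 for h
h at 8 (size 8, align 8) → ends 16
a at 16 (size 4, align 4) → ends 20
d at 20 (size 10, align 2) → ends 30
e at 30 (size 2, align 2) → ends 32
g at 32 (size 2, align 2) → ends 34
pad 2 to align 4 for c
c at 36 (size 4, align 4) → ends 40
f at 40 (size 24, align 8) → ends 64
within Packet: payload_len at 16
40 + 16 = 56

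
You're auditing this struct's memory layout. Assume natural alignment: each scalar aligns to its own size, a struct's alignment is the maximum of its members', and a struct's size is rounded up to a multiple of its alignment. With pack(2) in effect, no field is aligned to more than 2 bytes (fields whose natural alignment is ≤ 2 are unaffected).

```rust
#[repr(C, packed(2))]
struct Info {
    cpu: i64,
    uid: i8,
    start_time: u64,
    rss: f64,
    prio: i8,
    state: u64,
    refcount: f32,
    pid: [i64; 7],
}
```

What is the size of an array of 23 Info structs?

cpu at 0 (size 8, align 2) → ends 8
uid at 8 (size 1, align 1) → ends 9
pad 1 to align 2 for start_time
start_time at 10 (size 8, align 2) → ends 18
rss at 18 (size 8, align 2) → ends 26
prio at 26 (size 1, align 1) → ends 27
pad 1 to align 2 for state
state at 28 (size 8, align 2) → ends 36
refcount at 36 (size 4, align 2) → ends 40
pid at 40 (size 56, align 2) → ends 96
total 96 bytes, alignment 2
array of 23: 23 × 96 = 2208

2208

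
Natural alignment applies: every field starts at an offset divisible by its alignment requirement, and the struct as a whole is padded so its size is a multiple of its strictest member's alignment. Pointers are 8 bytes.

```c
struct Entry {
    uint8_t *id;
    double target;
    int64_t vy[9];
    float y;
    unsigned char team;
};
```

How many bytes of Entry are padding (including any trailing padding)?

id at 0 (size 8, align 8) → ends 8
target at 8 (size 8, align 8) → ends 16
vy at 16 (size 72, align 8) → ends 88
y at 88 (size 4, align 4) → ends 92
team at 92 (size 1, align 1) → ends 93
tail pad 3 to reach multiple of 8
total 96 bytes, alignment 8
data bytes 93, size 96 → padding 3

3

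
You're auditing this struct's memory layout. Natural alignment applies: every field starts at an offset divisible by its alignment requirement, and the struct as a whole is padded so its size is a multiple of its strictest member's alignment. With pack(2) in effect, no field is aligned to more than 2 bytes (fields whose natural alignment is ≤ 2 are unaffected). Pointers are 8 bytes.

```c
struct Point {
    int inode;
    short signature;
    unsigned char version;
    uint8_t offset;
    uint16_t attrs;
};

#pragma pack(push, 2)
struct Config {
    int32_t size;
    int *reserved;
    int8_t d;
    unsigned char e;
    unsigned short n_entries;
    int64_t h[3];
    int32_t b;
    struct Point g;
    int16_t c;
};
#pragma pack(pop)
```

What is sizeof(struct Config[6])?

348

Point: @0: inode [4B, align 4] → 4; @4: signature [2B, align 2] → 6; @6: version [1B, align 1] → 7; @7: offset [1B, align 1] → 8; @8: attrs [2B, align 2] → 10; +2 tail pad (align 4); size 12, align 4
@0: size [4B, align 2] → 4
@4: reserved [8B, align 2] → 12
@12: d [1B, align 1] → 13
@13: e [1B, align 1] → 14
@14: n_entries [2B, align 2] → 16
@16: h [24B, align 2] → 40
@40: b [4B, align 2] → 44
@44: g [12B, align 2] → 56
@56: c [2B, align 2] → 58
size 58, align 2
array of 6: 6 × 58 = 348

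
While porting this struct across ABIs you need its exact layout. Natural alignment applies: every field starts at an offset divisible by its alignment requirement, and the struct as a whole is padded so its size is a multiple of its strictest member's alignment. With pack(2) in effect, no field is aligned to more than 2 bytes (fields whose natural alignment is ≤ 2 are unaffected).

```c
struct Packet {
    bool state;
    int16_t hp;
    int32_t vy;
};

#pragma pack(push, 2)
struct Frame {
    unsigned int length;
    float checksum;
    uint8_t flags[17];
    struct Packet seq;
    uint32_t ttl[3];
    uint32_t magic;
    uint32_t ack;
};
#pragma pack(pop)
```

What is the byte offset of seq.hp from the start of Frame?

Packet: @0: state [1B, align 1] → 1; +1 pad (align 2); @2: hp [2B, align 2] → 4; @4: vy [4B, align 4] → 8; size 8, align 4
@0: length [4B, align 2] → 4
@4: checksum [4B, align 2] → 8
@8: flags [17B, align 1] → 25
+1 pad (align 2)
@26: seq [8B, align 2] → 34
within Packet: hp at 2
26 + 2 = 28

28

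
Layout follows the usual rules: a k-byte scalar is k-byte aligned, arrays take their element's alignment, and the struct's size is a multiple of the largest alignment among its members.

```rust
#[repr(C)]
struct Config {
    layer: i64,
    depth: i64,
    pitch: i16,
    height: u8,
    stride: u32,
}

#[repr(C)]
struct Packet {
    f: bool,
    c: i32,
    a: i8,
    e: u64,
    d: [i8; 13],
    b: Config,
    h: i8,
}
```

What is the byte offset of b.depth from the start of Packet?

48

Config: @0: layer [8B, align 8] → 8; @8: depth [8B, align 8] → 16; @16: pitch [2B, align 2] → 18; @18: height [1B, align 1] → 19; +1 pad (align 4); @20: stride [4B, align 4] → 24; size 24, align 8
@0: f [1B, align 1] → 1
+3 pad (align 4)
@4: c [4B, align 4] → 8
@8: a [1B, align 1] → 9
+7 pad (align 8)
@16: e [8B, align 8] → 24
@24: d [13B, align 1] → 37
+3 pad (align 8)
@40: b [24B, align 8] → 64
within Config: depth at 8
40 + 8 = 48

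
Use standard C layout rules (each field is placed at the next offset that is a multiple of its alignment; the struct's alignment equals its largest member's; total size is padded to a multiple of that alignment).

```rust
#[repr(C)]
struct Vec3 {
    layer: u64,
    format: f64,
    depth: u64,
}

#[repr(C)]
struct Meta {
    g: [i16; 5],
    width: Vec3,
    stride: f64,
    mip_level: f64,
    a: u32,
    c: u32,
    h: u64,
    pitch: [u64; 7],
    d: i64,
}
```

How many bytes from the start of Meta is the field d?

Vec3: 0..8  layer  (8B, 8-aligned); 8..16  format  (8B, 8-aligned); 16..24  depth  (8B, 8-aligned); sizeof = 24, alignof = 8
0..10  g  (10B, 2-aligned)
10..16  -- padding (6B)
16..40  width  (24B, 8-aligned)
40..48  stride  (8B, 8-aligned)
48..56  mip_level  (8B, 8-aligned)
56..60  a  (4B, 4-aligned)
60..64  c  (4B, 4-aligned)
64..72  h  (8B, 8-aligned)
72..128  pitch  (56B, 8-aligned)
128..136  d  (8B, 8-aligned)

128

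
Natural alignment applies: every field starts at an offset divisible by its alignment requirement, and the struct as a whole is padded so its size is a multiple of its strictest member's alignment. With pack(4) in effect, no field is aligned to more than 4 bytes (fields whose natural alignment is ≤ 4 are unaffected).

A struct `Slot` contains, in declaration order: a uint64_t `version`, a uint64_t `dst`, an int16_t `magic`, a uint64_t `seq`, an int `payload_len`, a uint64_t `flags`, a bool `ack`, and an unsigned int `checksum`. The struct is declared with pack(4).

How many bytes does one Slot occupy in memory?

0..8  version  (8B, 4-aligned)
8..16  dst  (8B, 4-aligned)
16..18  magic  (2B, 2-aligned)
18..20  -- padding (2B)
20..28  seq  (8B, 4-aligned)
28..32  payload_len  (4B, 4-aligned)
32..40  flags  (8B, 4-aligned)
40..41  ack  (1B, 1-aligned)
41..44  -- padding (3B)
44..48  checksum  (4B, 4-aligned)
sizeof = 48, alignof = 4

48 bytes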